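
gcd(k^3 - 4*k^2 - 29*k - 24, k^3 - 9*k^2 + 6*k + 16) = k^2 - 7*k - 8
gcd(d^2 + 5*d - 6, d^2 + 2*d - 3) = d - 1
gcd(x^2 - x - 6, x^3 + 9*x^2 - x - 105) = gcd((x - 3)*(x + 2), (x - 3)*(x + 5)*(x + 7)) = x - 3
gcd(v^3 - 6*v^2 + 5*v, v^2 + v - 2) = v - 1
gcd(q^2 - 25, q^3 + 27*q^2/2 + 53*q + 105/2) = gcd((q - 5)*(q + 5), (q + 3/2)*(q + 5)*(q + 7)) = q + 5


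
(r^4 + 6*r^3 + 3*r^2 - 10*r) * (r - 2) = r^5 + 4*r^4 - 9*r^3 - 16*r^2 + 20*r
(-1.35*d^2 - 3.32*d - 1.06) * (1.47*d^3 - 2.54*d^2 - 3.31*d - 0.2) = -1.9845*d^5 - 1.4514*d^4 + 11.3431*d^3 + 13.9516*d^2 + 4.1726*d + 0.212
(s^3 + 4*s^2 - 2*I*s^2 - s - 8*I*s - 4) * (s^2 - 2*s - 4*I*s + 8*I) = s^5 + 2*s^4 - 6*I*s^4 - 17*s^3 - 12*I*s^3 - 18*s^2 + 52*I*s^2 + 72*s + 8*I*s - 32*I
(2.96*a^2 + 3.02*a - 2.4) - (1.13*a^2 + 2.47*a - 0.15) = 1.83*a^2 + 0.55*a - 2.25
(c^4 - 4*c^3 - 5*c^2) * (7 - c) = -c^5 + 11*c^4 - 23*c^3 - 35*c^2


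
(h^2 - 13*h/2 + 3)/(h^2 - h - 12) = (-h^2 + 13*h/2 - 3)/(-h^2 + h + 12)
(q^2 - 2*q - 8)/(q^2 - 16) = (q + 2)/(q + 4)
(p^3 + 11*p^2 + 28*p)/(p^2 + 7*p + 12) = p*(p + 7)/(p + 3)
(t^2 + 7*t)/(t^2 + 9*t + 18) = t*(t + 7)/(t^2 + 9*t + 18)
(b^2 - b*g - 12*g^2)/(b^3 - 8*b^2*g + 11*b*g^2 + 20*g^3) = (b + 3*g)/(b^2 - 4*b*g - 5*g^2)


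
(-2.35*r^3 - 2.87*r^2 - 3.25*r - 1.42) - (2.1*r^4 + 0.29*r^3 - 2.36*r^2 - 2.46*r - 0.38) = -2.1*r^4 - 2.64*r^3 - 0.51*r^2 - 0.79*r - 1.04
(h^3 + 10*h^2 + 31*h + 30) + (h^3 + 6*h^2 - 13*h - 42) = 2*h^3 + 16*h^2 + 18*h - 12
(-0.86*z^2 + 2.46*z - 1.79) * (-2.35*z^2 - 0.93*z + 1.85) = 2.021*z^4 - 4.9812*z^3 + 0.3277*z^2 + 6.2157*z - 3.3115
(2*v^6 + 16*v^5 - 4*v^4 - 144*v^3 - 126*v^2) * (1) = 2*v^6 + 16*v^5 - 4*v^4 - 144*v^3 - 126*v^2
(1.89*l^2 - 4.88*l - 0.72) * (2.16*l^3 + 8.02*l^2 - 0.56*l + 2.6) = 4.0824*l^5 + 4.617*l^4 - 41.7512*l^3 + 1.8724*l^2 - 12.2848*l - 1.872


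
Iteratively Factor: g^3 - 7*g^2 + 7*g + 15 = (g + 1)*(g^2 - 8*g + 15) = (g - 3)*(g + 1)*(g - 5)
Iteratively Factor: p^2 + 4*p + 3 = (p + 1)*(p + 3)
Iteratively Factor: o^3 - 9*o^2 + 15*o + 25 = (o - 5)*(o^2 - 4*o - 5) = (o - 5)^2*(o + 1)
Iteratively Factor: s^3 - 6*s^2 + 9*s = (s)*(s^2 - 6*s + 9) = s*(s - 3)*(s - 3)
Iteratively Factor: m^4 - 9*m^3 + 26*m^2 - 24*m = (m)*(m^3 - 9*m^2 + 26*m - 24) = m*(m - 3)*(m^2 - 6*m + 8) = m*(m - 3)*(m - 2)*(m - 4)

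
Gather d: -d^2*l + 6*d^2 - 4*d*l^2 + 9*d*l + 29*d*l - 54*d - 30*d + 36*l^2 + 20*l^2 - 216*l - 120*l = d^2*(6 - l) + d*(-4*l^2 + 38*l - 84) + 56*l^2 - 336*l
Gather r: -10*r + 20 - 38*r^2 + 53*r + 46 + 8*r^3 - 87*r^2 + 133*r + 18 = 8*r^3 - 125*r^2 + 176*r + 84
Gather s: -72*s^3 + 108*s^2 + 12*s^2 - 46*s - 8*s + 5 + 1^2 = -72*s^3 + 120*s^2 - 54*s + 6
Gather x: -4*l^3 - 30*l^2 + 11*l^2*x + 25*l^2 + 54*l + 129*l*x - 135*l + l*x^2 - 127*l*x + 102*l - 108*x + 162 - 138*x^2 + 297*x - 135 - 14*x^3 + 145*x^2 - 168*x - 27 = -4*l^3 - 5*l^2 + 21*l - 14*x^3 + x^2*(l + 7) + x*(11*l^2 + 2*l + 21)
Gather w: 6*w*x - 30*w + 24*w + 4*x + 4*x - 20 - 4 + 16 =w*(6*x - 6) + 8*x - 8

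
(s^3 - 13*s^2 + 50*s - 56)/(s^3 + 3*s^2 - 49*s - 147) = (s^2 - 6*s + 8)/(s^2 + 10*s + 21)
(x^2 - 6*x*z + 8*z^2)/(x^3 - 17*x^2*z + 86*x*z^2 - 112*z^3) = (x - 4*z)/(x^2 - 15*x*z + 56*z^2)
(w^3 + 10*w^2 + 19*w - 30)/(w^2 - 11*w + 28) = (w^3 + 10*w^2 + 19*w - 30)/(w^2 - 11*w + 28)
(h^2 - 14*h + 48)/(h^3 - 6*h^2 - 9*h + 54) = (h - 8)/(h^2 - 9)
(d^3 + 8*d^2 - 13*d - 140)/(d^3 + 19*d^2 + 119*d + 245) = (d - 4)/(d + 7)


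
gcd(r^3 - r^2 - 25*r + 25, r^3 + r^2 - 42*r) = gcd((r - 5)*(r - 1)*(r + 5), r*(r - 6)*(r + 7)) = 1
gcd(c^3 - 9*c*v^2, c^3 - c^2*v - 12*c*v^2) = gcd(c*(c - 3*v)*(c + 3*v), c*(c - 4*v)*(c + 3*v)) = c^2 + 3*c*v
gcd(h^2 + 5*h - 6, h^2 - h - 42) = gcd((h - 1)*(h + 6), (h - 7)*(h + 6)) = h + 6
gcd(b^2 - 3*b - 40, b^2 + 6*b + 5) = b + 5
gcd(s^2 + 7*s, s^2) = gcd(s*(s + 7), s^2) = s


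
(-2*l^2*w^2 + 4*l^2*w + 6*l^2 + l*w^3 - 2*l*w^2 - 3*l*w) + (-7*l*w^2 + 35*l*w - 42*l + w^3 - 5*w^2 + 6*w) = -2*l^2*w^2 + 4*l^2*w + 6*l^2 + l*w^3 - 9*l*w^2 + 32*l*w - 42*l + w^3 - 5*w^2 + 6*w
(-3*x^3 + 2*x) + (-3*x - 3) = -3*x^3 - x - 3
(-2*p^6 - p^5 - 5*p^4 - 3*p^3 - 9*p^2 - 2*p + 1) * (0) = 0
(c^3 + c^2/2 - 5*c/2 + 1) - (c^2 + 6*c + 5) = c^3 - c^2/2 - 17*c/2 - 4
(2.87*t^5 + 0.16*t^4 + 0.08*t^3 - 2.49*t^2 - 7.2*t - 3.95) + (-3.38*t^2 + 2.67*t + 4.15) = 2.87*t^5 + 0.16*t^4 + 0.08*t^3 - 5.87*t^2 - 4.53*t + 0.2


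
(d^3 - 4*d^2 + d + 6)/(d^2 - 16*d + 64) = (d^3 - 4*d^2 + d + 6)/(d^2 - 16*d + 64)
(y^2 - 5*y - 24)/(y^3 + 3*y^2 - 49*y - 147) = (y - 8)/(y^2 - 49)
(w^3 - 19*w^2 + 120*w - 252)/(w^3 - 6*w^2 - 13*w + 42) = (w^2 - 12*w + 36)/(w^2 + w - 6)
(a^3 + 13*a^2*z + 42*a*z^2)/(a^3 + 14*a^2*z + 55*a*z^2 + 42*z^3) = a/(a + z)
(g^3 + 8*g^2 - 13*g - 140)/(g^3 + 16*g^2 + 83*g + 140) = (g - 4)/(g + 4)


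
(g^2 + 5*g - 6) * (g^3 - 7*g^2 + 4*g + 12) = g^5 - 2*g^4 - 37*g^3 + 74*g^2 + 36*g - 72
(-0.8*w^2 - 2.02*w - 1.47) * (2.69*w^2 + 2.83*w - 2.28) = -2.152*w^4 - 7.6978*w^3 - 7.8469*w^2 + 0.4455*w + 3.3516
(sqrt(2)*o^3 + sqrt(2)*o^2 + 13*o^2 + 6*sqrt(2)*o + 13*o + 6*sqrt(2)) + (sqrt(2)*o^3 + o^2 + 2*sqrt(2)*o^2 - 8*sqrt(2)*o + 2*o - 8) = 2*sqrt(2)*o^3 + 3*sqrt(2)*o^2 + 14*o^2 - 2*sqrt(2)*o + 15*o - 8 + 6*sqrt(2)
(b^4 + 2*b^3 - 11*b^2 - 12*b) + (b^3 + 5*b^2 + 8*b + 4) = b^4 + 3*b^3 - 6*b^2 - 4*b + 4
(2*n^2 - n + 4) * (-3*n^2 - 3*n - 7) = -6*n^4 - 3*n^3 - 23*n^2 - 5*n - 28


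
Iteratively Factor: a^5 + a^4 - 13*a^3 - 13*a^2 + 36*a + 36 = (a + 1)*(a^4 - 13*a^2 + 36) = (a + 1)*(a + 3)*(a^3 - 3*a^2 - 4*a + 12) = (a - 2)*(a + 1)*(a + 3)*(a^2 - a - 6) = (a - 2)*(a + 1)*(a + 2)*(a + 3)*(a - 3)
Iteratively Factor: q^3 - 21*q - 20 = (q + 1)*(q^2 - q - 20) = (q - 5)*(q + 1)*(q + 4)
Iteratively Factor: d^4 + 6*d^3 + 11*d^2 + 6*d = (d + 1)*(d^3 + 5*d^2 + 6*d) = d*(d + 1)*(d^2 + 5*d + 6) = d*(d + 1)*(d + 3)*(d + 2)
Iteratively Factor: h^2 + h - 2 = (h + 2)*(h - 1)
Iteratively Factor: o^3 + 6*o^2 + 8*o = (o)*(o^2 + 6*o + 8) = o*(o + 4)*(o + 2)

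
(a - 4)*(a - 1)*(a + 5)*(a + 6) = a^4 + 6*a^3 - 21*a^2 - 106*a + 120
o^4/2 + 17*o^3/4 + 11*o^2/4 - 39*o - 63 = (o/2 + 1)*(o - 3)*(o + 7/2)*(o + 6)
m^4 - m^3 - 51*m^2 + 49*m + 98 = (m - 7)*(m - 2)*(m + 1)*(m + 7)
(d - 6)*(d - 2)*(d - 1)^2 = d^4 - 10*d^3 + 29*d^2 - 32*d + 12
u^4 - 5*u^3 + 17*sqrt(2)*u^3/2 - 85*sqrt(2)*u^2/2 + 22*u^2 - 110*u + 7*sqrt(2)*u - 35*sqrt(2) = (u - 5)*(u + sqrt(2)/2)*(u + sqrt(2))*(u + 7*sqrt(2))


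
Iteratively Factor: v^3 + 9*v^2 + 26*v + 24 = (v + 3)*(v^2 + 6*v + 8) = (v + 3)*(v + 4)*(v + 2)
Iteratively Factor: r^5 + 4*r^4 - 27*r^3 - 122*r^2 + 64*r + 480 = (r + 3)*(r^4 + r^3 - 30*r^2 - 32*r + 160) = (r + 3)*(r + 4)*(r^3 - 3*r^2 - 18*r + 40) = (r + 3)*(r + 4)^2*(r^2 - 7*r + 10) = (r - 2)*(r + 3)*(r + 4)^2*(r - 5)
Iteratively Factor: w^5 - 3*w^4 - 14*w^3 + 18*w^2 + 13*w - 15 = (w - 1)*(w^4 - 2*w^3 - 16*w^2 + 2*w + 15) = (w - 5)*(w - 1)*(w^3 + 3*w^2 - w - 3) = (w - 5)*(w - 1)*(w + 1)*(w^2 + 2*w - 3) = (w - 5)*(w - 1)*(w + 1)*(w + 3)*(w - 1)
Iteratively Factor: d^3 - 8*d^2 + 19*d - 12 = (d - 4)*(d^2 - 4*d + 3) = (d - 4)*(d - 1)*(d - 3)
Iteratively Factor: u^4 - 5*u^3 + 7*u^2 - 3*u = (u)*(u^3 - 5*u^2 + 7*u - 3) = u*(u - 1)*(u^2 - 4*u + 3) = u*(u - 1)^2*(u - 3)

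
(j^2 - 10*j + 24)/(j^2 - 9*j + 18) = (j - 4)/(j - 3)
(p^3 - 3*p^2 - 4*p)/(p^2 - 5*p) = (p^2 - 3*p - 4)/(p - 5)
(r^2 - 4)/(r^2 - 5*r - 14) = (r - 2)/(r - 7)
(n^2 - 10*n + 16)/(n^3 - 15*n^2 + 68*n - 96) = (n - 2)/(n^2 - 7*n + 12)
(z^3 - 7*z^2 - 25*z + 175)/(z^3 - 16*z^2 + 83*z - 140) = (z + 5)/(z - 4)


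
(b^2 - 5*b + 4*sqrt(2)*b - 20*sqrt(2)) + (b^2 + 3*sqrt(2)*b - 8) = 2*b^2 - 5*b + 7*sqrt(2)*b - 20*sqrt(2) - 8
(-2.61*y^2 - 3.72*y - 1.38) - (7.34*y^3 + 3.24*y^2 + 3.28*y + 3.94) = -7.34*y^3 - 5.85*y^2 - 7.0*y - 5.32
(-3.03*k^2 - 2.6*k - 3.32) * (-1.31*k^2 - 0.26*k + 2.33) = 3.9693*k^4 + 4.1938*k^3 - 2.0347*k^2 - 5.1948*k - 7.7356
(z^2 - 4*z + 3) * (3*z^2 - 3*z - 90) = 3*z^4 - 15*z^3 - 69*z^2 + 351*z - 270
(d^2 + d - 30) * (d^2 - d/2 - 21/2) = d^4 + d^3/2 - 41*d^2 + 9*d/2 + 315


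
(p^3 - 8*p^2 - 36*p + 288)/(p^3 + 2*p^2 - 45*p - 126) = (p^2 - 14*p + 48)/(p^2 - 4*p - 21)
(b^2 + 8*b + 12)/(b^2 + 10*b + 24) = (b + 2)/(b + 4)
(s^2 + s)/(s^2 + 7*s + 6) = s/(s + 6)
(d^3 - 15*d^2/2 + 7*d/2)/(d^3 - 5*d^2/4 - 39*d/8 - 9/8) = 4*d*(-2*d^2 + 15*d - 7)/(-8*d^3 + 10*d^2 + 39*d + 9)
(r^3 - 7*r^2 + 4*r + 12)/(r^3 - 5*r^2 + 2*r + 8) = (r - 6)/(r - 4)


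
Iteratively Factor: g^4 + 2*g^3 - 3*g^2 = (g - 1)*(g^3 + 3*g^2) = g*(g - 1)*(g^2 + 3*g) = g^2*(g - 1)*(g + 3)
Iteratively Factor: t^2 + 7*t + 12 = (t + 3)*(t + 4)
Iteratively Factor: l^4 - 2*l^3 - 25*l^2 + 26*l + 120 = (l + 4)*(l^3 - 6*l^2 - l + 30) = (l + 2)*(l + 4)*(l^2 - 8*l + 15) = (l - 5)*(l + 2)*(l + 4)*(l - 3)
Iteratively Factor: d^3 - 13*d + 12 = (d - 1)*(d^2 + d - 12) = (d - 1)*(d + 4)*(d - 3)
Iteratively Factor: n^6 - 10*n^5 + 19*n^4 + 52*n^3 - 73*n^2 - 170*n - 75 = (n - 3)*(n^5 - 7*n^4 - 2*n^3 + 46*n^2 + 65*n + 25) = (n - 5)*(n - 3)*(n^4 - 2*n^3 - 12*n^2 - 14*n - 5) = (n - 5)*(n - 3)*(n + 1)*(n^3 - 3*n^2 - 9*n - 5) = (n - 5)*(n - 3)*(n + 1)^2*(n^2 - 4*n - 5) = (n - 5)*(n - 3)*(n + 1)^3*(n - 5)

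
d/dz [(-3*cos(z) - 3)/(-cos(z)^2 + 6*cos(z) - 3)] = 3*(cos(z)^2 + 2*cos(z) - 9)*sin(z)/(cos(z)^2 - 6*cos(z) + 3)^2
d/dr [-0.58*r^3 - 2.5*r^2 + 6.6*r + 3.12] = -1.74*r^2 - 5.0*r + 6.6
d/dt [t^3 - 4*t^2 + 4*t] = 3*t^2 - 8*t + 4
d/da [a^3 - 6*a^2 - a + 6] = 3*a^2 - 12*a - 1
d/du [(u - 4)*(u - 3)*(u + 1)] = 3*u^2 - 12*u + 5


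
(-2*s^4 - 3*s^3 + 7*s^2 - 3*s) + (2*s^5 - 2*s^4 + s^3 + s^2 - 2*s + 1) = 2*s^5 - 4*s^4 - 2*s^3 + 8*s^2 - 5*s + 1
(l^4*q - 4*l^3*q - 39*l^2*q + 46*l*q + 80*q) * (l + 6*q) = l^5*q + 6*l^4*q^2 - 4*l^4*q - 24*l^3*q^2 - 39*l^3*q - 234*l^2*q^2 + 46*l^2*q + 276*l*q^2 + 80*l*q + 480*q^2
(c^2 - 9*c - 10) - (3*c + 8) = c^2 - 12*c - 18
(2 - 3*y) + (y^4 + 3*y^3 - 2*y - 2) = y^4 + 3*y^3 - 5*y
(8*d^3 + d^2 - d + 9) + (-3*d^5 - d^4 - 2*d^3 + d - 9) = -3*d^5 - d^4 + 6*d^3 + d^2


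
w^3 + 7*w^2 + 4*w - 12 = (w - 1)*(w + 2)*(w + 6)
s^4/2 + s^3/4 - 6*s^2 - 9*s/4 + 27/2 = (s/2 + 1)*(s - 3)*(s - 3/2)*(s + 3)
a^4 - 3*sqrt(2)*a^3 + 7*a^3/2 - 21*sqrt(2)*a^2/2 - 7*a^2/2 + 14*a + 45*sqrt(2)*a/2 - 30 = (a - 3/2)*(a + 5)*(a - 2*sqrt(2))*(a - sqrt(2))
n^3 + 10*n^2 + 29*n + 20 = (n + 1)*(n + 4)*(n + 5)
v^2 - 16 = (v - 4)*(v + 4)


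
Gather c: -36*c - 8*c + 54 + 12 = 66 - 44*c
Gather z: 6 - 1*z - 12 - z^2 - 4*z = -z^2 - 5*z - 6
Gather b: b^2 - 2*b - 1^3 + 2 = b^2 - 2*b + 1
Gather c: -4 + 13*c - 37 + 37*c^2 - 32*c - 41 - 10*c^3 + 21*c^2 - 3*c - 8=-10*c^3 + 58*c^2 - 22*c - 90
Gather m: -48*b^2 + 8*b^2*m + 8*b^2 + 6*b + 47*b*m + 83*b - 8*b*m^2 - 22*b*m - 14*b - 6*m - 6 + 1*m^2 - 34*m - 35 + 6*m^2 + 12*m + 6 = -40*b^2 + 75*b + m^2*(7 - 8*b) + m*(8*b^2 + 25*b - 28) - 35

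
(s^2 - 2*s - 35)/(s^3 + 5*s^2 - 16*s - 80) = (s - 7)/(s^2 - 16)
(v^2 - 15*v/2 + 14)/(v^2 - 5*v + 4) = (v - 7/2)/(v - 1)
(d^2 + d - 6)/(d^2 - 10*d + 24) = (d^2 + d - 6)/(d^2 - 10*d + 24)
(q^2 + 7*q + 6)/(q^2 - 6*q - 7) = (q + 6)/(q - 7)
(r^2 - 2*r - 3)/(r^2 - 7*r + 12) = (r + 1)/(r - 4)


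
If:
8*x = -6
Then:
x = -3/4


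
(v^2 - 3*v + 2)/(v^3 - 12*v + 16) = (v - 1)/(v^2 + 2*v - 8)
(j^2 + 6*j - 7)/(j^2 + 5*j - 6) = (j + 7)/(j + 6)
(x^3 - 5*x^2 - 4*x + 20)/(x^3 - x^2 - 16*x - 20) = (x - 2)/(x + 2)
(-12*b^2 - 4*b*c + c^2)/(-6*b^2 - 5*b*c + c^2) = (2*b + c)/(b + c)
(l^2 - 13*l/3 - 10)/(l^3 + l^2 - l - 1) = (l^2 - 13*l/3 - 10)/(l^3 + l^2 - l - 1)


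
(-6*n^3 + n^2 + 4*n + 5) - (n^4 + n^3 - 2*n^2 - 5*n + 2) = -n^4 - 7*n^3 + 3*n^2 + 9*n + 3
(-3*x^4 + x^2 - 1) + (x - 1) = -3*x^4 + x^2 + x - 2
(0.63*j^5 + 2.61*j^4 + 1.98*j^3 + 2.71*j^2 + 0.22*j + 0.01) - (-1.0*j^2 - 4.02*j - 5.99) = 0.63*j^5 + 2.61*j^4 + 1.98*j^3 + 3.71*j^2 + 4.24*j + 6.0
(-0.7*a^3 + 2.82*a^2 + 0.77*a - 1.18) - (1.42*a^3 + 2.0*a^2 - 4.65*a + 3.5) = -2.12*a^3 + 0.82*a^2 + 5.42*a - 4.68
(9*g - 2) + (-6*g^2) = -6*g^2 + 9*g - 2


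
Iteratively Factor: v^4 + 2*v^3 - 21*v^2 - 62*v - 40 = (v - 5)*(v^3 + 7*v^2 + 14*v + 8) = (v - 5)*(v + 2)*(v^2 + 5*v + 4) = (v - 5)*(v + 1)*(v + 2)*(v + 4)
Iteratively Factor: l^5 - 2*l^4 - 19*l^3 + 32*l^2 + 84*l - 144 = (l - 2)*(l^4 - 19*l^2 - 6*l + 72) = (l - 2)*(l + 3)*(l^3 - 3*l^2 - 10*l + 24) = (l - 2)^2*(l + 3)*(l^2 - l - 12) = (l - 2)^2*(l + 3)^2*(l - 4)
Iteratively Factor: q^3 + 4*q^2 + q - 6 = (q + 3)*(q^2 + q - 2) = (q - 1)*(q + 3)*(q + 2)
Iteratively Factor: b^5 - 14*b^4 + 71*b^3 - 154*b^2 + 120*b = (b - 4)*(b^4 - 10*b^3 + 31*b^2 - 30*b) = (b - 4)*(b - 2)*(b^3 - 8*b^2 + 15*b) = (b - 5)*(b - 4)*(b - 2)*(b^2 - 3*b) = b*(b - 5)*(b - 4)*(b - 2)*(b - 3)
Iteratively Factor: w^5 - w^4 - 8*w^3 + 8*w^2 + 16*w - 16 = (w + 2)*(w^4 - 3*w^3 - 2*w^2 + 12*w - 8) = (w - 2)*(w + 2)*(w^3 - w^2 - 4*w + 4) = (w - 2)^2*(w + 2)*(w^2 + w - 2) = (w - 2)^2*(w + 2)^2*(w - 1)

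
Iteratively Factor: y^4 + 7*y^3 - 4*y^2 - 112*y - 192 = (y + 3)*(y^3 + 4*y^2 - 16*y - 64) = (y - 4)*(y + 3)*(y^2 + 8*y + 16) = (y - 4)*(y + 3)*(y + 4)*(y + 4)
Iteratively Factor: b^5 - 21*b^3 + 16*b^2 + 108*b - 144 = (b - 2)*(b^4 + 2*b^3 - 17*b^2 - 18*b + 72) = (b - 3)*(b - 2)*(b^3 + 5*b^2 - 2*b - 24) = (b - 3)*(b - 2)^2*(b^2 + 7*b + 12) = (b - 3)*(b - 2)^2*(b + 3)*(b + 4)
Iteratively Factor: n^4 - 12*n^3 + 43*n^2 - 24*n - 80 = (n - 4)*(n^3 - 8*n^2 + 11*n + 20) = (n - 4)^2*(n^2 - 4*n - 5) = (n - 5)*(n - 4)^2*(n + 1)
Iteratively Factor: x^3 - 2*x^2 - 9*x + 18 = (x - 2)*(x^2 - 9) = (x - 3)*(x - 2)*(x + 3)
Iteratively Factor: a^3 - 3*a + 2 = (a - 1)*(a^2 + a - 2) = (a - 1)^2*(a + 2)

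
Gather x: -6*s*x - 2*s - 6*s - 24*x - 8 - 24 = -8*s + x*(-6*s - 24) - 32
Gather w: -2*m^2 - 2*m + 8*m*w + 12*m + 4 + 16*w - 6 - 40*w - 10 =-2*m^2 + 10*m + w*(8*m - 24) - 12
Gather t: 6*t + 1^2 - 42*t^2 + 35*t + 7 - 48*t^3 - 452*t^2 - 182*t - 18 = -48*t^3 - 494*t^2 - 141*t - 10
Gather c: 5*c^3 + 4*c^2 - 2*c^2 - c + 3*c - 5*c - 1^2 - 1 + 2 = 5*c^3 + 2*c^2 - 3*c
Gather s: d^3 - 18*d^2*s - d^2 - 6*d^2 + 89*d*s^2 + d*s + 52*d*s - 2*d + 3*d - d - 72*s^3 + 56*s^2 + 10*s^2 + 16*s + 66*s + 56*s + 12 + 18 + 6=d^3 - 7*d^2 - 72*s^3 + s^2*(89*d + 66) + s*(-18*d^2 + 53*d + 138) + 36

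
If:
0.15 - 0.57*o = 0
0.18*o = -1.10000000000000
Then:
No Solution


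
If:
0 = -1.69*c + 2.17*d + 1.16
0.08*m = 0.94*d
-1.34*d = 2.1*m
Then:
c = 0.69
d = 0.00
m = 0.00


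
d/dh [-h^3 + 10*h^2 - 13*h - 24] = -3*h^2 + 20*h - 13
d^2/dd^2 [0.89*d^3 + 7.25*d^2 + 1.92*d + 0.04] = 5.34*d + 14.5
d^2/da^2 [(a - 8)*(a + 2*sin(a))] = 2*(8 - a)*sin(a) + 4*cos(a) + 2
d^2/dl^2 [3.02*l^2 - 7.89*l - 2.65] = 6.04000000000000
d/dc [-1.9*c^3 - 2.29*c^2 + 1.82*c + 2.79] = -5.7*c^2 - 4.58*c + 1.82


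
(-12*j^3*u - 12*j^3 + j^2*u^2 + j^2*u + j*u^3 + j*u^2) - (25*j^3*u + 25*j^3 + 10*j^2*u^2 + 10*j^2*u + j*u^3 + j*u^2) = -37*j^3*u - 37*j^3 - 9*j^2*u^2 - 9*j^2*u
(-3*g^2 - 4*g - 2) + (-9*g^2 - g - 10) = -12*g^2 - 5*g - 12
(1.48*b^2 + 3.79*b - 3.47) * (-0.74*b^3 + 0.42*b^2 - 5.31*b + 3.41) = -1.0952*b^5 - 2.183*b^4 - 3.6992*b^3 - 16.5355*b^2 + 31.3496*b - 11.8327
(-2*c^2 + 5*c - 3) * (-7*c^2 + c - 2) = 14*c^4 - 37*c^3 + 30*c^2 - 13*c + 6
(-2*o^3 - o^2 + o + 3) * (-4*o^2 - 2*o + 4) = 8*o^5 + 8*o^4 - 10*o^3 - 18*o^2 - 2*o + 12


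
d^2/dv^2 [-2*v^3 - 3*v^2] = -12*v - 6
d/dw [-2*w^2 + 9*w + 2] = 9 - 4*w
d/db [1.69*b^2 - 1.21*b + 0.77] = 3.38*b - 1.21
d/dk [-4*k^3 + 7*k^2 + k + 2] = -12*k^2 + 14*k + 1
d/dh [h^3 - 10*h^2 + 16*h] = 3*h^2 - 20*h + 16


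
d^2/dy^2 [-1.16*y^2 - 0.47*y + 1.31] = -2.32000000000000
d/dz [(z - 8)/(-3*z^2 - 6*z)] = (z^2 - 16*z - 16)/(3*z^2*(z^2 + 4*z + 4))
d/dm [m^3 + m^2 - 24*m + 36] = 3*m^2 + 2*m - 24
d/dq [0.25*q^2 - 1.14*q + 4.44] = 0.5*q - 1.14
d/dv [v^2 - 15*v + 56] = 2*v - 15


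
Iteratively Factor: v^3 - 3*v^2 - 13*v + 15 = (v + 3)*(v^2 - 6*v + 5) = (v - 5)*(v + 3)*(v - 1)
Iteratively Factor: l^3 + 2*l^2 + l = (l)*(l^2 + 2*l + 1) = l*(l + 1)*(l + 1)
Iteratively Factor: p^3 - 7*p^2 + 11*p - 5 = (p - 1)*(p^2 - 6*p + 5) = (p - 5)*(p - 1)*(p - 1)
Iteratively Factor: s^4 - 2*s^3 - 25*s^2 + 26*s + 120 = (s + 2)*(s^3 - 4*s^2 - 17*s + 60) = (s - 3)*(s + 2)*(s^2 - s - 20) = (s - 3)*(s + 2)*(s + 4)*(s - 5)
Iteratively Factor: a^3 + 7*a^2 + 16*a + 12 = (a + 3)*(a^2 + 4*a + 4) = (a + 2)*(a + 3)*(a + 2)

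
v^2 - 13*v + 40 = (v - 8)*(v - 5)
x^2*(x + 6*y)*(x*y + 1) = x^4*y + 6*x^3*y^2 + x^3 + 6*x^2*y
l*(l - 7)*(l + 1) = l^3 - 6*l^2 - 7*l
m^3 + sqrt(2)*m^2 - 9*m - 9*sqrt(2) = (m - 3)*(m + 3)*(m + sqrt(2))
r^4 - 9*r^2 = r^2*(r - 3)*(r + 3)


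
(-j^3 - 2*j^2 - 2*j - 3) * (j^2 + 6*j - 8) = -j^5 - 8*j^4 - 6*j^3 + j^2 - 2*j + 24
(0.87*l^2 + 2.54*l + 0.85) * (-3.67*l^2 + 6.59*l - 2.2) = -3.1929*l^4 - 3.5885*l^3 + 11.7051*l^2 + 0.0134999999999987*l - 1.87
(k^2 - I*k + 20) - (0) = k^2 - I*k + 20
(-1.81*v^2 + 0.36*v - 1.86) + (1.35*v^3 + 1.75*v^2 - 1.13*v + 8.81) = 1.35*v^3 - 0.0600000000000001*v^2 - 0.77*v + 6.95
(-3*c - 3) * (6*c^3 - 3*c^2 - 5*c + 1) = -18*c^4 - 9*c^3 + 24*c^2 + 12*c - 3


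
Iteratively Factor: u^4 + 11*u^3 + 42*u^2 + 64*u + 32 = (u + 1)*(u^3 + 10*u^2 + 32*u + 32) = (u + 1)*(u + 4)*(u^2 + 6*u + 8) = (u + 1)*(u + 4)^2*(u + 2)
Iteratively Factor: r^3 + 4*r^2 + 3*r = (r + 1)*(r^2 + 3*r) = (r + 1)*(r + 3)*(r)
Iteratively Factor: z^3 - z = (z)*(z^2 - 1) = z*(z + 1)*(z - 1)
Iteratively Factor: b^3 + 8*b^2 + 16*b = (b + 4)*(b^2 + 4*b) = (b + 4)^2*(b)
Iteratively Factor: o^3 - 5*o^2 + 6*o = (o - 2)*(o^2 - 3*o) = (o - 3)*(o - 2)*(o)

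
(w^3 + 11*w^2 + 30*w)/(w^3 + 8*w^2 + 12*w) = (w + 5)/(w + 2)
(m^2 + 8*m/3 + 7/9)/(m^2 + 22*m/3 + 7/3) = (m + 7/3)/(m + 7)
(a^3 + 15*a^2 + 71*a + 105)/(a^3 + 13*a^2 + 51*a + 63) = (a + 5)/(a + 3)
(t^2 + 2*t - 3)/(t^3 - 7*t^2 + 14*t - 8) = (t + 3)/(t^2 - 6*t + 8)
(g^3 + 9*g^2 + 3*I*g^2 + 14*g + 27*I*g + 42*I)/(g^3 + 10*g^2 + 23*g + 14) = (g + 3*I)/(g + 1)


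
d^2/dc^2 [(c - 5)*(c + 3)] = 2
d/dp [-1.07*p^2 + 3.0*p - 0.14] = 3.0 - 2.14*p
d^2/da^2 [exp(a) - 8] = exp(a)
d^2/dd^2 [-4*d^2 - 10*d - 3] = -8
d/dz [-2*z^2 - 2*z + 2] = -4*z - 2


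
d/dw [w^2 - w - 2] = 2*w - 1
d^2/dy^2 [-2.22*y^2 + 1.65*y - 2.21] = -4.44000000000000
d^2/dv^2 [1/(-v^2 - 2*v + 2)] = 2*(v^2 + 2*v - 4*(v + 1)^2 - 2)/(v^2 + 2*v - 2)^3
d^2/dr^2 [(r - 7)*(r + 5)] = 2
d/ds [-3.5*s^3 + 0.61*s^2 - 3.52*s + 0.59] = -10.5*s^2 + 1.22*s - 3.52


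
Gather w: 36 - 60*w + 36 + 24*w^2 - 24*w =24*w^2 - 84*w + 72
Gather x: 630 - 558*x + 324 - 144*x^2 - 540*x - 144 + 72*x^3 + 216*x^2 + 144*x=72*x^3 + 72*x^2 - 954*x + 810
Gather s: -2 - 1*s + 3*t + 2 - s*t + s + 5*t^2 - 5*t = -s*t + 5*t^2 - 2*t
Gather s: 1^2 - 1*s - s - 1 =-2*s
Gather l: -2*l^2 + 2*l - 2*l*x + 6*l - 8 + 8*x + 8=-2*l^2 + l*(8 - 2*x) + 8*x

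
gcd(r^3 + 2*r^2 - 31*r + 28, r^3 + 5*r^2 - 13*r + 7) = r^2 + 6*r - 7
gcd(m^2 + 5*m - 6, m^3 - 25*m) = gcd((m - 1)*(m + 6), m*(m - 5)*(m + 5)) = 1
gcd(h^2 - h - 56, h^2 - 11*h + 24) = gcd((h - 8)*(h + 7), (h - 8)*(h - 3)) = h - 8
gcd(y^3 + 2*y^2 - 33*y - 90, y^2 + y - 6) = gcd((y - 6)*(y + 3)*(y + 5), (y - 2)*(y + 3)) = y + 3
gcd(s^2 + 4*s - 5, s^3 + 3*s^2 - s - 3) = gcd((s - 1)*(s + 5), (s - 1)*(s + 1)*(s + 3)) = s - 1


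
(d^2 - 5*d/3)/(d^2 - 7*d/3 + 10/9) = 3*d/(3*d - 2)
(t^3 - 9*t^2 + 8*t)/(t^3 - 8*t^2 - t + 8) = t/(t + 1)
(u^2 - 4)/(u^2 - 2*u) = (u + 2)/u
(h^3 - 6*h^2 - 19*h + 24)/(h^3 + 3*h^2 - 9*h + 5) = (h^2 - 5*h - 24)/(h^2 + 4*h - 5)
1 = 1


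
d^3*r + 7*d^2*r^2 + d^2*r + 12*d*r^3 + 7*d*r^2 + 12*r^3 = (d + 3*r)*(d + 4*r)*(d*r + r)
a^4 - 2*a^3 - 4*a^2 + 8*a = a*(a - 2)^2*(a + 2)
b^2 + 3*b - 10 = (b - 2)*(b + 5)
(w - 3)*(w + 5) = w^2 + 2*w - 15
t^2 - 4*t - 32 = (t - 8)*(t + 4)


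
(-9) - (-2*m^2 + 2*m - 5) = 2*m^2 - 2*m - 4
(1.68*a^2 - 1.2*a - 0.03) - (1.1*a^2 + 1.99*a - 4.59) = 0.58*a^2 - 3.19*a + 4.56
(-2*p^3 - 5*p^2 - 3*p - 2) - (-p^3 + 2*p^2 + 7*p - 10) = -p^3 - 7*p^2 - 10*p + 8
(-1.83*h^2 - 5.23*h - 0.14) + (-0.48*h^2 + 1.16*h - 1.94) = -2.31*h^2 - 4.07*h - 2.08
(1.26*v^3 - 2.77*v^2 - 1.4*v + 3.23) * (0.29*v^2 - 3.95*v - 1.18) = 0.3654*v^5 - 5.7803*v^4 + 9.0487*v^3 + 9.7353*v^2 - 11.1065*v - 3.8114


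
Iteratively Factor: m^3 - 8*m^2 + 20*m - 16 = (m - 2)*(m^2 - 6*m + 8) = (m - 4)*(m - 2)*(m - 2)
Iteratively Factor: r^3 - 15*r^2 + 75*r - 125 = (r - 5)*(r^2 - 10*r + 25) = (r - 5)^2*(r - 5)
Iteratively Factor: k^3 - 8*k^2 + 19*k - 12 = (k - 1)*(k^2 - 7*k + 12) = (k - 4)*(k - 1)*(k - 3)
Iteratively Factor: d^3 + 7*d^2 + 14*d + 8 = (d + 2)*(d^2 + 5*d + 4) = (d + 1)*(d + 2)*(d + 4)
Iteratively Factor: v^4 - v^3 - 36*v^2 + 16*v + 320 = (v + 4)*(v^3 - 5*v^2 - 16*v + 80) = (v - 4)*(v + 4)*(v^2 - v - 20) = (v - 4)*(v + 4)^2*(v - 5)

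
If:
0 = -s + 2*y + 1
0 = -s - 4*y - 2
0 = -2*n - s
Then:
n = 0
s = 0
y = -1/2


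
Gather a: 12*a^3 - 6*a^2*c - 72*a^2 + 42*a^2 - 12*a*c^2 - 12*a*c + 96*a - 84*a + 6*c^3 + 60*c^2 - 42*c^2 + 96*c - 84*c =12*a^3 + a^2*(-6*c - 30) + a*(-12*c^2 - 12*c + 12) + 6*c^3 + 18*c^2 + 12*c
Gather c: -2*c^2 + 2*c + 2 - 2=-2*c^2 + 2*c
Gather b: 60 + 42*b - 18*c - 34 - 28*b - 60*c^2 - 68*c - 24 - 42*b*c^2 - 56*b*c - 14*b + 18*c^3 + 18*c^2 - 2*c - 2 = b*(-42*c^2 - 56*c) + 18*c^3 - 42*c^2 - 88*c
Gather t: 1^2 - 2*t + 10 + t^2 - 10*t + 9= t^2 - 12*t + 20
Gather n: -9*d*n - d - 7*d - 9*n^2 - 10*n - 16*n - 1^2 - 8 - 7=-8*d - 9*n^2 + n*(-9*d - 26) - 16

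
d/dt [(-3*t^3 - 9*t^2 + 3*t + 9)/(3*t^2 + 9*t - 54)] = (-t^4 - 6*t^3 + 44*t^2 + 102*t - 27)/(t^4 + 6*t^3 - 27*t^2 - 108*t + 324)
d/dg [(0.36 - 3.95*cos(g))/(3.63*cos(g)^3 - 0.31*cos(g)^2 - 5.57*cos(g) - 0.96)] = (-28.677*cos(g)^3 + 5.1449*cos(g)^2 - 0.223199999999999*cos(g) - 5.7972)*sin(g)/(13.1769*cos(g)^6 - 2.2506*cos(g)^5 - 40.3421*cos(g)^4 - 3.5162*cos(g)^3 + 31.6201*cos(g)^2 + 10.6944*cos(g) + 0.9216)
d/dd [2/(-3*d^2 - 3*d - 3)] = 2*(2*d + 1)/(3*(d^2 + d + 1)^2)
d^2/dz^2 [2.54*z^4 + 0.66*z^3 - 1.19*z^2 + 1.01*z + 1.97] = 30.48*z^2 + 3.96*z - 2.38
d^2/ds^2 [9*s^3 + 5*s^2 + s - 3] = 54*s + 10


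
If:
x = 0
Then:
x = 0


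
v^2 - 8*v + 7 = (v - 7)*(v - 1)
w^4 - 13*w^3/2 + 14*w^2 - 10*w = w*(w - 5/2)*(w - 2)^2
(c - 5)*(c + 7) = c^2 + 2*c - 35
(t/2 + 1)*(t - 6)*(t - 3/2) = t^3/2 - 11*t^2/4 - 3*t + 9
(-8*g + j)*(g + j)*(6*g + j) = -48*g^3 - 50*g^2*j - g*j^2 + j^3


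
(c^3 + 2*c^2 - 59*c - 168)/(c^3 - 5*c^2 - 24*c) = (c + 7)/c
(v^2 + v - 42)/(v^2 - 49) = (v - 6)/(v - 7)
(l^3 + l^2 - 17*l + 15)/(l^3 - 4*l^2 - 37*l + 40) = (l - 3)/(l - 8)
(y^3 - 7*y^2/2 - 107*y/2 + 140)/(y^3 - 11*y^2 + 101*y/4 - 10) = 2*(y + 7)/(2*y - 1)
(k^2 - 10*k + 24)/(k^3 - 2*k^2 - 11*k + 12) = (k - 6)/(k^2 + 2*k - 3)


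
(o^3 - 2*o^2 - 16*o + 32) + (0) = o^3 - 2*o^2 - 16*o + 32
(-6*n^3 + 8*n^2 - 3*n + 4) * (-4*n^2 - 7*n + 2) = 24*n^5 + 10*n^4 - 56*n^3 + 21*n^2 - 34*n + 8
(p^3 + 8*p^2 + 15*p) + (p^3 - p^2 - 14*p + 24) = 2*p^3 + 7*p^2 + p + 24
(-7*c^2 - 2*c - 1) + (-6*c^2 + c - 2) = -13*c^2 - c - 3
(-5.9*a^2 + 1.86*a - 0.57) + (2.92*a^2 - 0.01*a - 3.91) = -2.98*a^2 + 1.85*a - 4.48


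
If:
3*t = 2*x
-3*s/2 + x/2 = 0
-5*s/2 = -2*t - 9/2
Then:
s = -3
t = -6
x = -9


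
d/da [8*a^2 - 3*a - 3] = 16*a - 3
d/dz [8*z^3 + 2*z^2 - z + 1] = 24*z^2 + 4*z - 1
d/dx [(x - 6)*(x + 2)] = 2*x - 4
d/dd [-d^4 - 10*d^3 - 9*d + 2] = -4*d^3 - 30*d^2 - 9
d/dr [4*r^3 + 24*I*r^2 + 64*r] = 12*r^2 + 48*I*r + 64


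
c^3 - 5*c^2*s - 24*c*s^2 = c*(c - 8*s)*(c + 3*s)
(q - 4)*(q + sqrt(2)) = q^2 - 4*q + sqrt(2)*q - 4*sqrt(2)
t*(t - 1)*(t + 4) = t^3 + 3*t^2 - 4*t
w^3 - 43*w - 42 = (w - 7)*(w + 1)*(w + 6)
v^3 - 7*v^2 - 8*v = v*(v - 8)*(v + 1)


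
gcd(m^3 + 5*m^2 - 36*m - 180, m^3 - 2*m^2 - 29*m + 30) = m^2 - m - 30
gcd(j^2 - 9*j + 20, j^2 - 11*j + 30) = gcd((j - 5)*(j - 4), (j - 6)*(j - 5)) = j - 5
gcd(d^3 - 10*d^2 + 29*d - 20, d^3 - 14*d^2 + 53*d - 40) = d^2 - 6*d + 5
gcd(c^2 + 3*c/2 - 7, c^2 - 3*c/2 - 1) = c - 2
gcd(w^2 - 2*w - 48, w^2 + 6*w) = w + 6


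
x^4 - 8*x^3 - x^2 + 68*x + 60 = (x - 6)*(x - 5)*(x + 1)*(x + 2)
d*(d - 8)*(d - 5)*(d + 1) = d^4 - 12*d^3 + 27*d^2 + 40*d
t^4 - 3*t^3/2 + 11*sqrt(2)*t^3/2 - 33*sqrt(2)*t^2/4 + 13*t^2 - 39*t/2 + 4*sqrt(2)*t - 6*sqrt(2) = (t - 3/2)*(t + sqrt(2)/2)*(t + sqrt(2))*(t + 4*sqrt(2))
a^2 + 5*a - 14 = (a - 2)*(a + 7)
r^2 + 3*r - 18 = (r - 3)*(r + 6)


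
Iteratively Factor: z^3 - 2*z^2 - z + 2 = (z + 1)*(z^2 - 3*z + 2) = (z - 1)*(z + 1)*(z - 2)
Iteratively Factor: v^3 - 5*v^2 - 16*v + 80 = (v - 5)*(v^2 - 16) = (v - 5)*(v + 4)*(v - 4)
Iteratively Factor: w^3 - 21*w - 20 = (w + 4)*(w^2 - 4*w - 5) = (w - 5)*(w + 4)*(w + 1)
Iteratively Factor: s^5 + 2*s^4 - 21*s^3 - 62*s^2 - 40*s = (s + 1)*(s^4 + s^3 - 22*s^2 - 40*s) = s*(s + 1)*(s^3 + s^2 - 22*s - 40) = s*(s + 1)*(s + 4)*(s^2 - 3*s - 10) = s*(s - 5)*(s + 1)*(s + 4)*(s + 2)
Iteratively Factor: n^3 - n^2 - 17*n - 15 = (n - 5)*(n^2 + 4*n + 3) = (n - 5)*(n + 1)*(n + 3)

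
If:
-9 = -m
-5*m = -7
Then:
No Solution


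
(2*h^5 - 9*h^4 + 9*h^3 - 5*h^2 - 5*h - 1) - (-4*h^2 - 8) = 2*h^5 - 9*h^4 + 9*h^3 - h^2 - 5*h + 7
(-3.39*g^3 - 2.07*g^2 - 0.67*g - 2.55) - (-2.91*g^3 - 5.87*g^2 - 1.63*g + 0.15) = -0.48*g^3 + 3.8*g^2 + 0.96*g - 2.7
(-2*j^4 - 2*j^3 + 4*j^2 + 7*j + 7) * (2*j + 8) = -4*j^5 - 20*j^4 - 8*j^3 + 46*j^2 + 70*j + 56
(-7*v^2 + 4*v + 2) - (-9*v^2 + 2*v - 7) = 2*v^2 + 2*v + 9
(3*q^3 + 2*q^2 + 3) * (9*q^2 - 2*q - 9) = 27*q^5 + 12*q^4 - 31*q^3 + 9*q^2 - 6*q - 27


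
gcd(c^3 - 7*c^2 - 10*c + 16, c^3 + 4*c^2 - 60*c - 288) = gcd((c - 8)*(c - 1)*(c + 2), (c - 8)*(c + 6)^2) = c - 8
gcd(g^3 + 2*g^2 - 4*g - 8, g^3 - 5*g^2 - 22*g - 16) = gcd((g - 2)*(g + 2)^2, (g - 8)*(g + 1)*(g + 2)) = g + 2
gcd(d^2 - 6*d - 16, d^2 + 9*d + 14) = d + 2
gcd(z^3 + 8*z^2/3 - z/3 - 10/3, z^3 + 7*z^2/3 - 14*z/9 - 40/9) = z^2 + 11*z/3 + 10/3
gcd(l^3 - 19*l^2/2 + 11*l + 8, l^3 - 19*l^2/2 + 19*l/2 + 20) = l - 8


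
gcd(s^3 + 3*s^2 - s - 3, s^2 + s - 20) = 1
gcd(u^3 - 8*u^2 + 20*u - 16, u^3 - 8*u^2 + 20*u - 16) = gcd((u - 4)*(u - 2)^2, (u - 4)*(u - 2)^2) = u^3 - 8*u^2 + 20*u - 16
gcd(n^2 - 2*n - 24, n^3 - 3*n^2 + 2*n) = 1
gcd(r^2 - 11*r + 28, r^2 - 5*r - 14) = r - 7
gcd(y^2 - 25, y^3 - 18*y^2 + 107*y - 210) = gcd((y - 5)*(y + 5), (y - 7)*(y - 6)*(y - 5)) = y - 5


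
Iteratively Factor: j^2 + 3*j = (j)*(j + 3)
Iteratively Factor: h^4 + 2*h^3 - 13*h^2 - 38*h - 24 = (h + 2)*(h^3 - 13*h - 12) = (h - 4)*(h + 2)*(h^2 + 4*h + 3) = (h - 4)*(h + 2)*(h + 3)*(h + 1)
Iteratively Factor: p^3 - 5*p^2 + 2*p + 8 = (p + 1)*(p^2 - 6*p + 8) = (p - 4)*(p + 1)*(p - 2)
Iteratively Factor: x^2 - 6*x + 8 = (x - 2)*(x - 4)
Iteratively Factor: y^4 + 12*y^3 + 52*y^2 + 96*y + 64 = (y + 4)*(y^3 + 8*y^2 + 20*y + 16) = (y + 2)*(y + 4)*(y^2 + 6*y + 8) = (y + 2)*(y + 4)^2*(y + 2)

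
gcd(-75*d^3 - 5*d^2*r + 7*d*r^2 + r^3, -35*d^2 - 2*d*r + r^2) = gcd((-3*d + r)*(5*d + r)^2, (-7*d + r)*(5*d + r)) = 5*d + r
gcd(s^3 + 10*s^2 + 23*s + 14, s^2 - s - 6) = s + 2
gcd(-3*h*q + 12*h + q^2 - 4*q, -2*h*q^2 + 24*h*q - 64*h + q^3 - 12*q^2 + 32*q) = q - 4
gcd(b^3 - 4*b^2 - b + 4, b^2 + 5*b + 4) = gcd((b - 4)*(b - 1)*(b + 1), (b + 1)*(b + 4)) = b + 1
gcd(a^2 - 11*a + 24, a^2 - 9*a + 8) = a - 8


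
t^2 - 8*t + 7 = (t - 7)*(t - 1)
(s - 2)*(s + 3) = s^2 + s - 6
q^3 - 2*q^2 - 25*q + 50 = (q - 5)*(q - 2)*(q + 5)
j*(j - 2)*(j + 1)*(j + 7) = j^4 + 6*j^3 - 9*j^2 - 14*j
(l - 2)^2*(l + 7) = l^3 + 3*l^2 - 24*l + 28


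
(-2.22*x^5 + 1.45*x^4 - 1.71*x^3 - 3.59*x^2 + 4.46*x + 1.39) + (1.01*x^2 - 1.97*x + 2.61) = -2.22*x^5 + 1.45*x^4 - 1.71*x^3 - 2.58*x^2 + 2.49*x + 4.0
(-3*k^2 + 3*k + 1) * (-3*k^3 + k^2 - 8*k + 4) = 9*k^5 - 12*k^4 + 24*k^3 - 35*k^2 + 4*k + 4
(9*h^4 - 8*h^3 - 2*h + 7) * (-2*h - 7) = -18*h^5 - 47*h^4 + 56*h^3 + 4*h^2 - 49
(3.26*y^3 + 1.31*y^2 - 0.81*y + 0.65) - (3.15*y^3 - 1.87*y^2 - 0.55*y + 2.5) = 0.11*y^3 + 3.18*y^2 - 0.26*y - 1.85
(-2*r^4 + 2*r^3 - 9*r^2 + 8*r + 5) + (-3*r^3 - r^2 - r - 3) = -2*r^4 - r^3 - 10*r^2 + 7*r + 2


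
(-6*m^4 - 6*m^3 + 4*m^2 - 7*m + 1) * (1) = -6*m^4 - 6*m^3 + 4*m^2 - 7*m + 1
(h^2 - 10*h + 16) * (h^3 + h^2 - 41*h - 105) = h^5 - 9*h^4 - 35*h^3 + 321*h^2 + 394*h - 1680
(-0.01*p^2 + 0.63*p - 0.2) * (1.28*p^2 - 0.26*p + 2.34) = -0.0128*p^4 + 0.809*p^3 - 0.4432*p^2 + 1.5262*p - 0.468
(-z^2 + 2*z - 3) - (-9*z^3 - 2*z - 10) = 9*z^3 - z^2 + 4*z + 7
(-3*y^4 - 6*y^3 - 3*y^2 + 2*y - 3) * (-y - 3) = 3*y^5 + 15*y^4 + 21*y^3 + 7*y^2 - 3*y + 9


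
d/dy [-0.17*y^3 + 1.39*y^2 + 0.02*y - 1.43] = -0.51*y^2 + 2.78*y + 0.02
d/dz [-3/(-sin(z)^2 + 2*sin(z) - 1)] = -6*cos(z)/(sin(z) - 1)^3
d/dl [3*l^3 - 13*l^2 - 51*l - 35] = 9*l^2 - 26*l - 51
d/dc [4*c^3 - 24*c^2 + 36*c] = 12*c^2 - 48*c + 36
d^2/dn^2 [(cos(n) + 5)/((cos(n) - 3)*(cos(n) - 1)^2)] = (-2*(1 - cos(2*n))^2 - 27*cos(n) + 162*cos(2*n) - 21*cos(3*n) - 594)/(2*(cos(n) - 3)^3*(cos(n) - 1)^3)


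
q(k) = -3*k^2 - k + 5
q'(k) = -6*k - 1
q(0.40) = 4.12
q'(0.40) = -3.40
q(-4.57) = -53.08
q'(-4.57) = 26.42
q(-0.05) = 5.04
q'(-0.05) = -0.70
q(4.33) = -55.58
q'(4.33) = -26.98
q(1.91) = -7.85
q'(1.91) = -12.46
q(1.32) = -1.55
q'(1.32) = -8.92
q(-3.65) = -31.32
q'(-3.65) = 20.90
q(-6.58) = -118.31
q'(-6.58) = 38.48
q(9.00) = -247.00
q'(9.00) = -55.00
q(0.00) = 5.00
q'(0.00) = -1.00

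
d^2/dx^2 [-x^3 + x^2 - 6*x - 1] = 2 - 6*x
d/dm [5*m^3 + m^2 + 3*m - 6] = 15*m^2 + 2*m + 3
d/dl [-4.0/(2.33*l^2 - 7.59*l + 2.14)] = (18.64*l - 30.36)/(2.33*l^2 - 7.59*l + 2.14)^2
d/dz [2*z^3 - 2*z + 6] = 6*z^2 - 2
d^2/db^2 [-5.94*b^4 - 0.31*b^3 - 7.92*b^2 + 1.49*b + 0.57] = -71.28*b^2 - 1.86*b - 15.84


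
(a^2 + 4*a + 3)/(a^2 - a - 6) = (a^2 + 4*a + 3)/(a^2 - a - 6)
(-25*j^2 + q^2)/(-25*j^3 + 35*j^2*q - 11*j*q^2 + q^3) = (5*j + q)/(5*j^2 - 6*j*q + q^2)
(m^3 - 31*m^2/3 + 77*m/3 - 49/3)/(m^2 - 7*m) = m - 10/3 + 7/(3*m)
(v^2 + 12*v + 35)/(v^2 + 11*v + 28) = (v + 5)/(v + 4)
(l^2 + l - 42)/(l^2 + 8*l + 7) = (l - 6)/(l + 1)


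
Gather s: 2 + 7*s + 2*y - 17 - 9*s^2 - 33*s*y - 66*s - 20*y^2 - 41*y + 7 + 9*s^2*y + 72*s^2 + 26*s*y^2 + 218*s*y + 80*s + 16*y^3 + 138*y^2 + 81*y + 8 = s^2*(9*y + 63) + s*(26*y^2 + 185*y + 21) + 16*y^3 + 118*y^2 + 42*y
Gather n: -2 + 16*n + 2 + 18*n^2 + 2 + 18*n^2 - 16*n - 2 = 36*n^2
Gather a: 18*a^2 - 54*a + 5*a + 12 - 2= 18*a^2 - 49*a + 10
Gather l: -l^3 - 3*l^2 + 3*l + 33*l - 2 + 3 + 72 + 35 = -l^3 - 3*l^2 + 36*l + 108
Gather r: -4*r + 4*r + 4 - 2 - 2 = 0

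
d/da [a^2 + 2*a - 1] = 2*a + 2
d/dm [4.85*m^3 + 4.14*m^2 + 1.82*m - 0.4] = 14.55*m^2 + 8.28*m + 1.82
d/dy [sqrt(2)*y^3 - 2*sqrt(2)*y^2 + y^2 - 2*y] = 3*sqrt(2)*y^2 - 4*sqrt(2)*y + 2*y - 2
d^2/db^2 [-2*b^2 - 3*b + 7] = -4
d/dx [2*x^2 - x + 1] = 4*x - 1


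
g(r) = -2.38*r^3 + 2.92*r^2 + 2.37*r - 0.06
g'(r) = -7.14*r^2 + 5.84*r + 2.37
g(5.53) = -300.15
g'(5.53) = -183.68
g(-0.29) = -0.44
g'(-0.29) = 0.08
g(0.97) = 2.81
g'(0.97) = 1.32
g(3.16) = -38.51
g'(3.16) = -50.47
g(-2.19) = 33.75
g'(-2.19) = -44.66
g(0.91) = 2.72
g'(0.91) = 1.77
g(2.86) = -25.07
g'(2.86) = -39.33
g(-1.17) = 4.98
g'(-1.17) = -14.24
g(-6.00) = 604.92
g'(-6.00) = -289.71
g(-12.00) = 4504.62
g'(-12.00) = -1095.87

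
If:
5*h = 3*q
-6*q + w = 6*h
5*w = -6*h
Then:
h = 0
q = 0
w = 0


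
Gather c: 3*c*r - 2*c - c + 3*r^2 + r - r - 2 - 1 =c*(3*r - 3) + 3*r^2 - 3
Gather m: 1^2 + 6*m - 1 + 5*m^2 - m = 5*m^2 + 5*m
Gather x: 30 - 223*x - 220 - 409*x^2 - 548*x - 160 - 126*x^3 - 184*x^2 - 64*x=-126*x^3 - 593*x^2 - 835*x - 350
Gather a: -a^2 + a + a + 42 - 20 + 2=-a^2 + 2*a + 24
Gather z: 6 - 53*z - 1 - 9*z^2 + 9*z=-9*z^2 - 44*z + 5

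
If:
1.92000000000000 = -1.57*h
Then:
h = -1.22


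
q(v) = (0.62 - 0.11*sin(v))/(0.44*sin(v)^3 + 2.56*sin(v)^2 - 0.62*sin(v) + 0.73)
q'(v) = (0.62 - 0.11*sin(v))*(-1.32*sin(v)^2*cos(v) - 5.12*sin(v)*cos(v) + 0.62*cos(v))/(0.44*sin(v)^3 + 2.56*sin(v)^2 - 0.62*sin(v) + 0.73)^2 - 0.11*cos(v)/(0.44*sin(v)^3 + 2.56*sin(v)^2 - 0.62*sin(v) + 0.73) = (0.0968*sin(v)^3 - 0.5368*sin(v)^2 - 3.1744*sin(v) + 0.3041)*cos(v)/(0.1936*sin(v)^6 + 2.2528*sin(v)^5 + 6.008*sin(v)^4 - 2.532*sin(v)^3 + 4.122*sin(v)^2 - 0.9052*sin(v) + 0.5329)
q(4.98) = 0.22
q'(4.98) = 0.07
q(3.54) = 0.50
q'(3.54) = -0.75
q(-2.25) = 0.28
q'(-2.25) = -0.23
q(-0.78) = 0.31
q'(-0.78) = 0.31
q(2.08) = 0.22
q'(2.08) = 0.23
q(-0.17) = 0.70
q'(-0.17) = 0.99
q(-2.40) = 0.32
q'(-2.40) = -0.34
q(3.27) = 0.75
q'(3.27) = -0.96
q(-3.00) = 0.73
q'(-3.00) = -0.98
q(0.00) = 0.85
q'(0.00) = 0.57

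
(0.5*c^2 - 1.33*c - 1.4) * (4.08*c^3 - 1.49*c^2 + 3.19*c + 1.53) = 2.04*c^5 - 6.1714*c^4 - 2.1353*c^3 - 1.3917*c^2 - 6.5009*c - 2.142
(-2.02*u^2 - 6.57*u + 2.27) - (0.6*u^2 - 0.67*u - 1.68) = -2.62*u^2 - 5.9*u + 3.95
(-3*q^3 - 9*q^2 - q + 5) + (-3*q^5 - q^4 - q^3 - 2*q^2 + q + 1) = -3*q^5 - q^4 - 4*q^3 - 11*q^2 + 6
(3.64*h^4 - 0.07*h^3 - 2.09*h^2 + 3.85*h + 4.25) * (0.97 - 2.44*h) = -8.8816*h^5 + 3.7016*h^4 + 5.0317*h^3 - 11.4213*h^2 - 6.6355*h + 4.1225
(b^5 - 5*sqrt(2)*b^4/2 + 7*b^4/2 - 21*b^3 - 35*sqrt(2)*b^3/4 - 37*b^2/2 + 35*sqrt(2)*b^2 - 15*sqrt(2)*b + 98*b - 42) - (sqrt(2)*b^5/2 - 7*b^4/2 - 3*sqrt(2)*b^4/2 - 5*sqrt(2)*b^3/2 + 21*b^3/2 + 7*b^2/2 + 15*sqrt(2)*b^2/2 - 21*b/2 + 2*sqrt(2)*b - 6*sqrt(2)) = -sqrt(2)*b^5/2 + b^5 - sqrt(2)*b^4 + 7*b^4 - 63*b^3/2 - 25*sqrt(2)*b^3/4 - 22*b^2 + 55*sqrt(2)*b^2/2 - 17*sqrt(2)*b + 217*b/2 - 42 + 6*sqrt(2)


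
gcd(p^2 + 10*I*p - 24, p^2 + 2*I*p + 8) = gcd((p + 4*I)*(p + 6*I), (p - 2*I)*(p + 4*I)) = p + 4*I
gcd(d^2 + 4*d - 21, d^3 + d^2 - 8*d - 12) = d - 3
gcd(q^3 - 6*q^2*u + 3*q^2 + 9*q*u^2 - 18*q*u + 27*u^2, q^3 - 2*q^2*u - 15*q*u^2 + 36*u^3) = q^2 - 6*q*u + 9*u^2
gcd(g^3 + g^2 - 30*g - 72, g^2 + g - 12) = g + 4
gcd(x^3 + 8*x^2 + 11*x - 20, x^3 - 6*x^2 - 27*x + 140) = x + 5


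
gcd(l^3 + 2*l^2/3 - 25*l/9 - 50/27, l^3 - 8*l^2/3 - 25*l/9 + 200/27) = l^2 - 25/9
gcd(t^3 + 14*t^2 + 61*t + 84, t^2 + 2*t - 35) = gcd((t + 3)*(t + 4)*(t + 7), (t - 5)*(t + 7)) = t + 7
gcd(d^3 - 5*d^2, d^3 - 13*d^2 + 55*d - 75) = d - 5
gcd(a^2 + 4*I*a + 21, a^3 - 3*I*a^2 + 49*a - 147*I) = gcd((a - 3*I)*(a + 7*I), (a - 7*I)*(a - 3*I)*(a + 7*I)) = a^2 + 4*I*a + 21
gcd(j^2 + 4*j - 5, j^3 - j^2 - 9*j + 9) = j - 1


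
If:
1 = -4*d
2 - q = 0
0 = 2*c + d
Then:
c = 1/8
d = -1/4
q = 2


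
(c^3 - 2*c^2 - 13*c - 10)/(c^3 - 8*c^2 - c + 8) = (c^2 - 3*c - 10)/(c^2 - 9*c + 8)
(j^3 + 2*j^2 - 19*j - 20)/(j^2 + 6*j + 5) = j - 4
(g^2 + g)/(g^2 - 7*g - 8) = g/(g - 8)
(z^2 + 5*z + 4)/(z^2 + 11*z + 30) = (z^2 + 5*z + 4)/(z^2 + 11*z + 30)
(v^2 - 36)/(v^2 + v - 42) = (v + 6)/(v + 7)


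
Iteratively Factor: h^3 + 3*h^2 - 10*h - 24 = (h + 2)*(h^2 + h - 12) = (h + 2)*(h + 4)*(h - 3)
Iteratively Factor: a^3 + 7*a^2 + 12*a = (a + 4)*(a^2 + 3*a) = (a + 3)*(a + 4)*(a)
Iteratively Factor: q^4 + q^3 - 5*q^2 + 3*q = (q - 1)*(q^3 + 2*q^2 - 3*q) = q*(q - 1)*(q^2 + 2*q - 3) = q*(q - 1)^2*(q + 3)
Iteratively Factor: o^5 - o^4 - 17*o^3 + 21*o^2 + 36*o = (o - 3)*(o^4 + 2*o^3 - 11*o^2 - 12*o) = (o - 3)*(o + 1)*(o^3 + o^2 - 12*o) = (o - 3)*(o + 1)*(o + 4)*(o^2 - 3*o) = o*(o - 3)*(o + 1)*(o + 4)*(o - 3)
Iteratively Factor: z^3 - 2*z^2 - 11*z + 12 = (z + 3)*(z^2 - 5*z + 4) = (z - 4)*(z + 3)*(z - 1)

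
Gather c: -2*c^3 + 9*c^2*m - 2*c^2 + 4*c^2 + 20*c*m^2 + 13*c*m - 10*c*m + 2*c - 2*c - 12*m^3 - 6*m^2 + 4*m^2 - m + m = -2*c^3 + c^2*(9*m + 2) + c*(20*m^2 + 3*m) - 12*m^3 - 2*m^2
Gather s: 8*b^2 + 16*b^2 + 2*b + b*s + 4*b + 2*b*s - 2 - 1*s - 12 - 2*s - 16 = 24*b^2 + 6*b + s*(3*b - 3) - 30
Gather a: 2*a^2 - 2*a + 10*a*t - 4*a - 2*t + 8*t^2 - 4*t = 2*a^2 + a*(10*t - 6) + 8*t^2 - 6*t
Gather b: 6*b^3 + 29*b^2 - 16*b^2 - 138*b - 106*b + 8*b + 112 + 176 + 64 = 6*b^3 + 13*b^2 - 236*b + 352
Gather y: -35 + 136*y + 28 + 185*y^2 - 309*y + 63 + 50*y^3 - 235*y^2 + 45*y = 50*y^3 - 50*y^2 - 128*y + 56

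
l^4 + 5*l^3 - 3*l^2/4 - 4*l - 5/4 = (l - 1)*(l + 1/2)^2*(l + 5)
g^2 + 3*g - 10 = (g - 2)*(g + 5)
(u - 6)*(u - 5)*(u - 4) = u^3 - 15*u^2 + 74*u - 120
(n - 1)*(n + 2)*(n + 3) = n^3 + 4*n^2 + n - 6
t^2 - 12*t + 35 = (t - 7)*(t - 5)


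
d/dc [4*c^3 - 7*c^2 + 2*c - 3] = 12*c^2 - 14*c + 2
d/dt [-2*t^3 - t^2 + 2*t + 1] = -6*t^2 - 2*t + 2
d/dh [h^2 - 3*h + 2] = 2*h - 3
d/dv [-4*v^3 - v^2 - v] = -12*v^2 - 2*v - 1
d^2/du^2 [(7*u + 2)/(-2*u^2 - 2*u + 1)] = 4*(-2*(2*u + 1)^2*(7*u + 2) + 3*(7*u + 3)*(2*u^2 + 2*u - 1))/(2*u^2 + 2*u - 1)^3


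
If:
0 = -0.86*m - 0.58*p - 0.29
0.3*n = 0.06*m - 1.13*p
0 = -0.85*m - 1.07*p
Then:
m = -0.73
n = -2.32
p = 0.58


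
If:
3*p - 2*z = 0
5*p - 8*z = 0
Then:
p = 0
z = 0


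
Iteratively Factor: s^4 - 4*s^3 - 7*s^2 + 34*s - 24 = (s + 3)*(s^3 - 7*s^2 + 14*s - 8) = (s - 2)*(s + 3)*(s^2 - 5*s + 4) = (s - 2)*(s - 1)*(s + 3)*(s - 4)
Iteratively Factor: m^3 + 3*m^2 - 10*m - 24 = (m + 2)*(m^2 + m - 12) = (m + 2)*(m + 4)*(m - 3)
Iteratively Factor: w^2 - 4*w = (w - 4)*(w)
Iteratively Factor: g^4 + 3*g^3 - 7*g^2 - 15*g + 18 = (g - 2)*(g^3 + 5*g^2 + 3*g - 9) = (g - 2)*(g + 3)*(g^2 + 2*g - 3) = (g - 2)*(g + 3)^2*(g - 1)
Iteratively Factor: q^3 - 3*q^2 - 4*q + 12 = (q - 2)*(q^2 - q - 6) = (q - 2)*(q + 2)*(q - 3)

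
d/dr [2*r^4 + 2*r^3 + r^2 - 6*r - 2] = 8*r^3 + 6*r^2 + 2*r - 6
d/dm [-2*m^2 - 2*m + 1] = -4*m - 2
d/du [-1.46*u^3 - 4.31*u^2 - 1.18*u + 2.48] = -4.38*u^2 - 8.62*u - 1.18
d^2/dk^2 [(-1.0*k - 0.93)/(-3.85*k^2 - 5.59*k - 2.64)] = ((1.0*k + 0.93)*(7.7*k + 5.59)*(15.4*k + 11.18) - (23.1*k + 18.341)*(3.85*k^2 + 5.59*k + 2.64))/(3.85*k^2 + 5.59*k + 2.64)^3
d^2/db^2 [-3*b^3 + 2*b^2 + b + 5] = 4 - 18*b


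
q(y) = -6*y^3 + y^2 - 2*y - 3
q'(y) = -18*y^2 + 2*y - 2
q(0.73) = -6.26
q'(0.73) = -10.13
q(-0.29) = -2.19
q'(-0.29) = -4.09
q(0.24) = -3.51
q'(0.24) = -2.56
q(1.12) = -12.42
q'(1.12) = -22.34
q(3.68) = -295.83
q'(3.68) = -238.40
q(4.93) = -707.49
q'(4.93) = -429.63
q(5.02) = -746.88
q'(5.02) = -445.57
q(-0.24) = -2.38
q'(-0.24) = -3.52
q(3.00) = -162.00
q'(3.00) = -158.00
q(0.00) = -3.00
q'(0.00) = -2.00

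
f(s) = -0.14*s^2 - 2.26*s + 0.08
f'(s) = -0.28*s - 2.26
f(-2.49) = 4.84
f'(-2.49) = -1.56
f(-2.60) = 5.01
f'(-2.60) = -1.53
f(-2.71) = 5.18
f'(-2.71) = -1.50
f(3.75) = -10.36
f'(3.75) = -3.31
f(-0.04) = 0.17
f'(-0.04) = -2.25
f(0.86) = -1.97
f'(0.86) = -2.50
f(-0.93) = 2.06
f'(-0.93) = -2.00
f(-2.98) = 5.57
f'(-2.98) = -1.43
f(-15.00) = 2.48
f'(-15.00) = 1.94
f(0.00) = 0.08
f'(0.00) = -2.26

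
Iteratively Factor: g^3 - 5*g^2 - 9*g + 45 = (g + 3)*(g^2 - 8*g + 15) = (g - 5)*(g + 3)*(g - 3)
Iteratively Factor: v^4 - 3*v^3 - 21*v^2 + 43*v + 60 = (v + 1)*(v^3 - 4*v^2 - 17*v + 60) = (v + 1)*(v + 4)*(v^2 - 8*v + 15) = (v - 5)*(v + 1)*(v + 4)*(v - 3)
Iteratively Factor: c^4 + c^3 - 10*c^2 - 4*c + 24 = (c - 2)*(c^3 + 3*c^2 - 4*c - 12) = (c - 2)^2*(c^2 + 5*c + 6) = (c - 2)^2*(c + 3)*(c + 2)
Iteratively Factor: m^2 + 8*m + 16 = (m + 4)*(m + 4)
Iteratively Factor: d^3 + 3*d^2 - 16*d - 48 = (d + 4)*(d^2 - d - 12) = (d + 3)*(d + 4)*(d - 4)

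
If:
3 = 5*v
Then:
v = 3/5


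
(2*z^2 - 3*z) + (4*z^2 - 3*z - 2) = 6*z^2 - 6*z - 2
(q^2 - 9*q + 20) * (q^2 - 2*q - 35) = q^4 - 11*q^3 + 3*q^2 + 275*q - 700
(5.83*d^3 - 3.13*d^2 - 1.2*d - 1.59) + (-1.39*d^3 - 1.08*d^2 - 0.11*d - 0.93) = 4.44*d^3 - 4.21*d^2 - 1.31*d - 2.52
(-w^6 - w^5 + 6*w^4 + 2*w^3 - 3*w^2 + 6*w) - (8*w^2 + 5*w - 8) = -w^6 - w^5 + 6*w^4 + 2*w^3 - 11*w^2 + w + 8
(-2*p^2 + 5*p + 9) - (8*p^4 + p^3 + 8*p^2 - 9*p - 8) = -8*p^4 - p^3 - 10*p^2 + 14*p + 17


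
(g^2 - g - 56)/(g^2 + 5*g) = (g^2 - g - 56)/(g*(g + 5))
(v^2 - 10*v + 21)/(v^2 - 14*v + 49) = (v - 3)/(v - 7)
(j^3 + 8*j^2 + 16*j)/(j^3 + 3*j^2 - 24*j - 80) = j/(j - 5)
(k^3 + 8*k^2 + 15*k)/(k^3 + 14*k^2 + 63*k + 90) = k/(k + 6)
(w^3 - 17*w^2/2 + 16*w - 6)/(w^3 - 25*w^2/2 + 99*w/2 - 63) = (2*w^2 - 5*w + 2)/(2*w^2 - 13*w + 21)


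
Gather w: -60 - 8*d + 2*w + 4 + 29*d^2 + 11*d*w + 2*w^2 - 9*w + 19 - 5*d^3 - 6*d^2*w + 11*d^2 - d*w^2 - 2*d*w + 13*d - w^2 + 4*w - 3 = -5*d^3 + 40*d^2 + 5*d + w^2*(1 - d) + w*(-6*d^2 + 9*d - 3) - 40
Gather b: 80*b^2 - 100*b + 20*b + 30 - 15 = 80*b^2 - 80*b + 15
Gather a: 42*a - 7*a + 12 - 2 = 35*a + 10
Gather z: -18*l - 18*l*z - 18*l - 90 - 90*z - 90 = -36*l + z*(-18*l - 90) - 180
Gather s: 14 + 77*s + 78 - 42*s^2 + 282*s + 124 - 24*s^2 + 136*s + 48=-66*s^2 + 495*s + 264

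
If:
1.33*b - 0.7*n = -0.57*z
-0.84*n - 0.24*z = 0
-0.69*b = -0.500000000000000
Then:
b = 0.72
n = 0.36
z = -1.25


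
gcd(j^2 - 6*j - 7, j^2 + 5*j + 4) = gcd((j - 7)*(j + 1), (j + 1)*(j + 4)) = j + 1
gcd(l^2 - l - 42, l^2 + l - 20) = 1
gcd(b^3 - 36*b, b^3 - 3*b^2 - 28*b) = b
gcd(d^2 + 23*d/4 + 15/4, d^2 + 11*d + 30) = d + 5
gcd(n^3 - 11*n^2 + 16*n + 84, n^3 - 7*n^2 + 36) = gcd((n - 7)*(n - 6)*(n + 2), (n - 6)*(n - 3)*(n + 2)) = n^2 - 4*n - 12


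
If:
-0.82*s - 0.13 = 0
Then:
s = -0.16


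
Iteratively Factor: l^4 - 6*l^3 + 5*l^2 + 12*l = (l - 4)*(l^3 - 2*l^2 - 3*l) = l*(l - 4)*(l^2 - 2*l - 3) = l*(l - 4)*(l + 1)*(l - 3)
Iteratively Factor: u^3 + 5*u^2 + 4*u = (u)*(u^2 + 5*u + 4) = u*(u + 1)*(u + 4)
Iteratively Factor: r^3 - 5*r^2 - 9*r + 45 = (r - 3)*(r^2 - 2*r - 15) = (r - 5)*(r - 3)*(r + 3)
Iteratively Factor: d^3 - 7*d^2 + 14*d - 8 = (d - 2)*(d^2 - 5*d + 4) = (d - 2)*(d - 1)*(d - 4)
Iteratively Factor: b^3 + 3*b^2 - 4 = (b - 1)*(b^2 + 4*b + 4) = (b - 1)*(b + 2)*(b + 2)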